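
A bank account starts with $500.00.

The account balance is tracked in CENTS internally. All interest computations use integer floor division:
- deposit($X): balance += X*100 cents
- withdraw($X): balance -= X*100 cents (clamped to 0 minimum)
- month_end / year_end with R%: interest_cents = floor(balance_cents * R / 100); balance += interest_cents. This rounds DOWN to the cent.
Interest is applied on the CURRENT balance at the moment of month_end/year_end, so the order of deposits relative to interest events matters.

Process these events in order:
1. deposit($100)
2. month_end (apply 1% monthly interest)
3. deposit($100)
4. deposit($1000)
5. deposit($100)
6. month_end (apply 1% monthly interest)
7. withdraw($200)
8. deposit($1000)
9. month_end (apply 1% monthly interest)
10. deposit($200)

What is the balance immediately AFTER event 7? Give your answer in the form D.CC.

Answer: 1624.06

Derivation:
After 1 (deposit($100)): balance=$600.00 total_interest=$0.00
After 2 (month_end (apply 1% monthly interest)): balance=$606.00 total_interest=$6.00
After 3 (deposit($100)): balance=$706.00 total_interest=$6.00
After 4 (deposit($1000)): balance=$1706.00 total_interest=$6.00
After 5 (deposit($100)): balance=$1806.00 total_interest=$6.00
After 6 (month_end (apply 1% monthly interest)): balance=$1824.06 total_interest=$24.06
After 7 (withdraw($200)): balance=$1624.06 total_interest=$24.06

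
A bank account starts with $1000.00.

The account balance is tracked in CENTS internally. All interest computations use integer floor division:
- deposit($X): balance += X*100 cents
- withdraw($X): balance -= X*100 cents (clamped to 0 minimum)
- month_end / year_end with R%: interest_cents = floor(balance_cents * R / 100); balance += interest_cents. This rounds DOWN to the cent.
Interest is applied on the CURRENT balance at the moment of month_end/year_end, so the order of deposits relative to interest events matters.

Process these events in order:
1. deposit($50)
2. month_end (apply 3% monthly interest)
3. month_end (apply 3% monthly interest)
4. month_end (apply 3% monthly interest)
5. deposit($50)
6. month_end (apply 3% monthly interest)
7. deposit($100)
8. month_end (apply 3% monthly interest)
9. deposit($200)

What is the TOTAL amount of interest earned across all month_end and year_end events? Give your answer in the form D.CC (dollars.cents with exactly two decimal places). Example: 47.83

Answer: 173.26

Derivation:
After 1 (deposit($50)): balance=$1050.00 total_interest=$0.00
After 2 (month_end (apply 3% monthly interest)): balance=$1081.50 total_interest=$31.50
After 3 (month_end (apply 3% monthly interest)): balance=$1113.94 total_interest=$63.94
After 4 (month_end (apply 3% monthly interest)): balance=$1147.35 total_interest=$97.35
After 5 (deposit($50)): balance=$1197.35 total_interest=$97.35
After 6 (month_end (apply 3% monthly interest)): balance=$1233.27 total_interest=$133.27
After 7 (deposit($100)): balance=$1333.27 total_interest=$133.27
After 8 (month_end (apply 3% monthly interest)): balance=$1373.26 total_interest=$173.26
After 9 (deposit($200)): balance=$1573.26 total_interest=$173.26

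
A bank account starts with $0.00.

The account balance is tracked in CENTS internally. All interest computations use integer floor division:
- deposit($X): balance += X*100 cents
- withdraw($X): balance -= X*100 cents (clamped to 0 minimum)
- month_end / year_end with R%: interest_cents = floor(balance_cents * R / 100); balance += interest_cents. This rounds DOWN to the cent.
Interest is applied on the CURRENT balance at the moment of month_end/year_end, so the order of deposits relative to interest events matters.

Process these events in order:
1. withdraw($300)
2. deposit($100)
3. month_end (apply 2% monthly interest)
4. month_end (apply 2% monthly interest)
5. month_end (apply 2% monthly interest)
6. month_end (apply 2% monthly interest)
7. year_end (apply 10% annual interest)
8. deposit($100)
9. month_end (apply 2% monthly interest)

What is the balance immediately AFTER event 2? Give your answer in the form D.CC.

After 1 (withdraw($300)): balance=$0.00 total_interest=$0.00
After 2 (deposit($100)): balance=$100.00 total_interest=$0.00

Answer: 100.00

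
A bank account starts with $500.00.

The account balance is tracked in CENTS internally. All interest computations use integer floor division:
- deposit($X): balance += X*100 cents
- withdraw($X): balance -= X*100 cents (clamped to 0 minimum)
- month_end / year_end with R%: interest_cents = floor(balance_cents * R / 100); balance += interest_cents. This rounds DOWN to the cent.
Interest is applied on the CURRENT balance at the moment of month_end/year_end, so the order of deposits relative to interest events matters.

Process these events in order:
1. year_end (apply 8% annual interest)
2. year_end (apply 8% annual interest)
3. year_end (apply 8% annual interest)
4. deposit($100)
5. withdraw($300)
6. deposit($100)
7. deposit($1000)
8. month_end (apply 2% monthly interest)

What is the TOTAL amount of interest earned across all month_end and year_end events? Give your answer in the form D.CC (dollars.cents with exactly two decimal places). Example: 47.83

Answer: 160.44

Derivation:
After 1 (year_end (apply 8% annual interest)): balance=$540.00 total_interest=$40.00
After 2 (year_end (apply 8% annual interest)): balance=$583.20 total_interest=$83.20
After 3 (year_end (apply 8% annual interest)): balance=$629.85 total_interest=$129.85
After 4 (deposit($100)): balance=$729.85 total_interest=$129.85
After 5 (withdraw($300)): balance=$429.85 total_interest=$129.85
After 6 (deposit($100)): balance=$529.85 total_interest=$129.85
After 7 (deposit($1000)): balance=$1529.85 total_interest=$129.85
After 8 (month_end (apply 2% monthly interest)): balance=$1560.44 total_interest=$160.44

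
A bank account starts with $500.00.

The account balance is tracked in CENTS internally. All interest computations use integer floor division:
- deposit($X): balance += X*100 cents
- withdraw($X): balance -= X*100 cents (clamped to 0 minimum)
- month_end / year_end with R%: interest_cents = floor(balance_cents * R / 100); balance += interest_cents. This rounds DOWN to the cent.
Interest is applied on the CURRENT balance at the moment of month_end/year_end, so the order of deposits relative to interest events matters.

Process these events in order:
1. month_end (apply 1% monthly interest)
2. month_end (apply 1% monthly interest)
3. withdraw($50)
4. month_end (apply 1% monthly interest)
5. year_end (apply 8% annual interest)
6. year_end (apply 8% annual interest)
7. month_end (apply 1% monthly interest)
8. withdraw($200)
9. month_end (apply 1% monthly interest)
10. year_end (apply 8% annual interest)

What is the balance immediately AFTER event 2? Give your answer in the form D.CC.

After 1 (month_end (apply 1% monthly interest)): balance=$505.00 total_interest=$5.00
After 2 (month_end (apply 1% monthly interest)): balance=$510.05 total_interest=$10.05

Answer: 510.05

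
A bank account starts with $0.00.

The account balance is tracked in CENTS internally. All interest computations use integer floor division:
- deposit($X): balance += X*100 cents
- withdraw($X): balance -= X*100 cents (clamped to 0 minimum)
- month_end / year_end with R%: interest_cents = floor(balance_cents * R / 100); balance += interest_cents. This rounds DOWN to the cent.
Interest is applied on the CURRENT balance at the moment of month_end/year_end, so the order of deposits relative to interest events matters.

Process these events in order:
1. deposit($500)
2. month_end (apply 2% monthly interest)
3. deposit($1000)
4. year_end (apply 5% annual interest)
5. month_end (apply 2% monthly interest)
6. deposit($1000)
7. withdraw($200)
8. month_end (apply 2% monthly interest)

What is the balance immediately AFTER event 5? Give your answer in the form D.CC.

Answer: 1617.21

Derivation:
After 1 (deposit($500)): balance=$500.00 total_interest=$0.00
After 2 (month_end (apply 2% monthly interest)): balance=$510.00 total_interest=$10.00
After 3 (deposit($1000)): balance=$1510.00 total_interest=$10.00
After 4 (year_end (apply 5% annual interest)): balance=$1585.50 total_interest=$85.50
After 5 (month_end (apply 2% monthly interest)): balance=$1617.21 total_interest=$117.21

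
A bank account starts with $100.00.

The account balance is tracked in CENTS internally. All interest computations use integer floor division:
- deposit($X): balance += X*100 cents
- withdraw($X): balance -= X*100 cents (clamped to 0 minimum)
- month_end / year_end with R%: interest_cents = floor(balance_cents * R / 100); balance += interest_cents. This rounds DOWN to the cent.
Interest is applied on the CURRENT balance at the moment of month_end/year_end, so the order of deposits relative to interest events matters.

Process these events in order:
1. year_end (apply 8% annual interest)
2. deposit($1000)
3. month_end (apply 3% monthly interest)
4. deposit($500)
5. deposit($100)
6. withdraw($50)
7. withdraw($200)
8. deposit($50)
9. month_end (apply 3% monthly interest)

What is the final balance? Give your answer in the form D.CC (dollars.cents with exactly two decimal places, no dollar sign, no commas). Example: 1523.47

Answer: 1587.47

Derivation:
After 1 (year_end (apply 8% annual interest)): balance=$108.00 total_interest=$8.00
After 2 (deposit($1000)): balance=$1108.00 total_interest=$8.00
After 3 (month_end (apply 3% monthly interest)): balance=$1141.24 total_interest=$41.24
After 4 (deposit($500)): balance=$1641.24 total_interest=$41.24
After 5 (deposit($100)): balance=$1741.24 total_interest=$41.24
After 6 (withdraw($50)): balance=$1691.24 total_interest=$41.24
After 7 (withdraw($200)): balance=$1491.24 total_interest=$41.24
After 8 (deposit($50)): balance=$1541.24 total_interest=$41.24
After 9 (month_end (apply 3% monthly interest)): balance=$1587.47 total_interest=$87.47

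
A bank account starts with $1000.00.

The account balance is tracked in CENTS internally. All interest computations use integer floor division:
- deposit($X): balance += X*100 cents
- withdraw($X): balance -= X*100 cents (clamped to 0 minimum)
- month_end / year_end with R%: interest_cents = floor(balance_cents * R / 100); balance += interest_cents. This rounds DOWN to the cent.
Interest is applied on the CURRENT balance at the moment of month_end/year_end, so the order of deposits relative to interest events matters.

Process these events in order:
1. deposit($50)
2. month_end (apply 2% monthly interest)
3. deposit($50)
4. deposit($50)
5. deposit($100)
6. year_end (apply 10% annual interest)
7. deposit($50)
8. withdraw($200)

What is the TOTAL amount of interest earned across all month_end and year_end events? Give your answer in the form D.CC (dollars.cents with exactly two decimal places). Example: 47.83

Answer: 148.10

Derivation:
After 1 (deposit($50)): balance=$1050.00 total_interest=$0.00
After 2 (month_end (apply 2% monthly interest)): balance=$1071.00 total_interest=$21.00
After 3 (deposit($50)): balance=$1121.00 total_interest=$21.00
After 4 (deposit($50)): balance=$1171.00 total_interest=$21.00
After 5 (deposit($100)): balance=$1271.00 total_interest=$21.00
After 6 (year_end (apply 10% annual interest)): balance=$1398.10 total_interest=$148.10
After 7 (deposit($50)): balance=$1448.10 total_interest=$148.10
After 8 (withdraw($200)): balance=$1248.10 total_interest=$148.10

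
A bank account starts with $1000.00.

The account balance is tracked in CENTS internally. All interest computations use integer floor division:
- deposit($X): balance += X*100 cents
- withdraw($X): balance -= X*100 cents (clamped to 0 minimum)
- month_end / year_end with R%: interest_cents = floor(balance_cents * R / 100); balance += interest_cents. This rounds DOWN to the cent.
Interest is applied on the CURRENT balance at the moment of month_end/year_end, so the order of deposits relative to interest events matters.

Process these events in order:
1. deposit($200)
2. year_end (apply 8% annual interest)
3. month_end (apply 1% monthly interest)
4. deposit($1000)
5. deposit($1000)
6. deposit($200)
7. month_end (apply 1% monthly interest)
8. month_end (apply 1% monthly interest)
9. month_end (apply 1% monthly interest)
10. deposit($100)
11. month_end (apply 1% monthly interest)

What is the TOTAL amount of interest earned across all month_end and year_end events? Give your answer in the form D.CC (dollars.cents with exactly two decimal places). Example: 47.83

After 1 (deposit($200)): balance=$1200.00 total_interest=$0.00
After 2 (year_end (apply 8% annual interest)): balance=$1296.00 total_interest=$96.00
After 3 (month_end (apply 1% monthly interest)): balance=$1308.96 total_interest=$108.96
After 4 (deposit($1000)): balance=$2308.96 total_interest=$108.96
After 5 (deposit($1000)): balance=$3308.96 total_interest=$108.96
After 6 (deposit($200)): balance=$3508.96 total_interest=$108.96
After 7 (month_end (apply 1% monthly interest)): balance=$3544.04 total_interest=$144.04
After 8 (month_end (apply 1% monthly interest)): balance=$3579.48 total_interest=$179.48
After 9 (month_end (apply 1% monthly interest)): balance=$3615.27 total_interest=$215.27
After 10 (deposit($100)): balance=$3715.27 total_interest=$215.27
After 11 (month_end (apply 1% monthly interest)): balance=$3752.42 total_interest=$252.42

Answer: 252.42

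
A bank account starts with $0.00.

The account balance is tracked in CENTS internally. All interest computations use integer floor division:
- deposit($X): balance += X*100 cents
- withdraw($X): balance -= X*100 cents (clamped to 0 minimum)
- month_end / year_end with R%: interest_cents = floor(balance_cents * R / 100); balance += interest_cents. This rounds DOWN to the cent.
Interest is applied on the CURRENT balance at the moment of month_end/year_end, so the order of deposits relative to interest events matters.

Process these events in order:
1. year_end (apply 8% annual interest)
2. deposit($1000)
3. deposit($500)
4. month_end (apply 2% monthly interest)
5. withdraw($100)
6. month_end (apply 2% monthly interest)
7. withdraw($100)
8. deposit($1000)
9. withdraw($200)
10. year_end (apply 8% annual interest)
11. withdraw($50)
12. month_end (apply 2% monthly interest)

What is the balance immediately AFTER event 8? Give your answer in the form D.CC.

Answer: 2358.60

Derivation:
After 1 (year_end (apply 8% annual interest)): balance=$0.00 total_interest=$0.00
After 2 (deposit($1000)): balance=$1000.00 total_interest=$0.00
After 3 (deposit($500)): balance=$1500.00 total_interest=$0.00
After 4 (month_end (apply 2% monthly interest)): balance=$1530.00 total_interest=$30.00
After 5 (withdraw($100)): balance=$1430.00 total_interest=$30.00
After 6 (month_end (apply 2% monthly interest)): balance=$1458.60 total_interest=$58.60
After 7 (withdraw($100)): balance=$1358.60 total_interest=$58.60
After 8 (deposit($1000)): balance=$2358.60 total_interest=$58.60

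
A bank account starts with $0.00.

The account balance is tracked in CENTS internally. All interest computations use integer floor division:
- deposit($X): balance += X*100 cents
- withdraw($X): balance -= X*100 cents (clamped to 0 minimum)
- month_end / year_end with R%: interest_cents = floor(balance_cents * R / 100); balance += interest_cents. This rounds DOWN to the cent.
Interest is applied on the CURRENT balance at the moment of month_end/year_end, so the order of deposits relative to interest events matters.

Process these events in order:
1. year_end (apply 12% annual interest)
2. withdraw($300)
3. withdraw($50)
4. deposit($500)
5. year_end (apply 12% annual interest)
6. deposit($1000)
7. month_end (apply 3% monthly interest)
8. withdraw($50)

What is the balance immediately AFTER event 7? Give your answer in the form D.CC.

Answer: 1606.80

Derivation:
After 1 (year_end (apply 12% annual interest)): balance=$0.00 total_interest=$0.00
After 2 (withdraw($300)): balance=$0.00 total_interest=$0.00
After 3 (withdraw($50)): balance=$0.00 total_interest=$0.00
After 4 (deposit($500)): balance=$500.00 total_interest=$0.00
After 5 (year_end (apply 12% annual interest)): balance=$560.00 total_interest=$60.00
After 6 (deposit($1000)): balance=$1560.00 total_interest=$60.00
After 7 (month_end (apply 3% monthly interest)): balance=$1606.80 total_interest=$106.80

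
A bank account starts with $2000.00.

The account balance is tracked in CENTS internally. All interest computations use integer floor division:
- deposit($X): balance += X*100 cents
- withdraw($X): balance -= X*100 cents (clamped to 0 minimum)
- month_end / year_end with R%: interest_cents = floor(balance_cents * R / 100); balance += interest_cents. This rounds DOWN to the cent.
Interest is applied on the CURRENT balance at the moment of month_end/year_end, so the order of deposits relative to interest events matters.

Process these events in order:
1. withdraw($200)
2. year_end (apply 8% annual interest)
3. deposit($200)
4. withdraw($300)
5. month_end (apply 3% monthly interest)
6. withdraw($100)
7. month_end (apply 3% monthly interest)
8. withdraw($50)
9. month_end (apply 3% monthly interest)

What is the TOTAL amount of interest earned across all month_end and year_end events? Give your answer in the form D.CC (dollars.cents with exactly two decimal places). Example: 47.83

Answer: 307.38

Derivation:
After 1 (withdraw($200)): balance=$1800.00 total_interest=$0.00
After 2 (year_end (apply 8% annual interest)): balance=$1944.00 total_interest=$144.00
After 3 (deposit($200)): balance=$2144.00 total_interest=$144.00
After 4 (withdraw($300)): balance=$1844.00 total_interest=$144.00
After 5 (month_end (apply 3% monthly interest)): balance=$1899.32 total_interest=$199.32
After 6 (withdraw($100)): balance=$1799.32 total_interest=$199.32
After 7 (month_end (apply 3% monthly interest)): balance=$1853.29 total_interest=$253.29
After 8 (withdraw($50)): balance=$1803.29 total_interest=$253.29
After 9 (month_end (apply 3% monthly interest)): balance=$1857.38 total_interest=$307.38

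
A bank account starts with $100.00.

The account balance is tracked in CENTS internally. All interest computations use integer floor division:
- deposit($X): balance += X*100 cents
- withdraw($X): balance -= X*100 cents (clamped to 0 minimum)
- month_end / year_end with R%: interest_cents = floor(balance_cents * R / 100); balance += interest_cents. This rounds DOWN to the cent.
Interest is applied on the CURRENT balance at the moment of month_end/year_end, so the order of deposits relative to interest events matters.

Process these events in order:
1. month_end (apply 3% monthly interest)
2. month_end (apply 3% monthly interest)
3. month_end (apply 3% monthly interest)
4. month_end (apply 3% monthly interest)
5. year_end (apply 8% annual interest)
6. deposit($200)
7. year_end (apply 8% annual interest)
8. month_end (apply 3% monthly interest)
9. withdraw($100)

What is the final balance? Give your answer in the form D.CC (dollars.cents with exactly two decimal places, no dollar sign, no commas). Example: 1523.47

Answer: 257.67

Derivation:
After 1 (month_end (apply 3% monthly interest)): balance=$103.00 total_interest=$3.00
After 2 (month_end (apply 3% monthly interest)): balance=$106.09 total_interest=$6.09
After 3 (month_end (apply 3% monthly interest)): balance=$109.27 total_interest=$9.27
After 4 (month_end (apply 3% monthly interest)): balance=$112.54 total_interest=$12.54
After 5 (year_end (apply 8% annual interest)): balance=$121.54 total_interest=$21.54
After 6 (deposit($200)): balance=$321.54 total_interest=$21.54
After 7 (year_end (apply 8% annual interest)): balance=$347.26 total_interest=$47.26
After 8 (month_end (apply 3% monthly interest)): balance=$357.67 total_interest=$57.67
After 9 (withdraw($100)): balance=$257.67 total_interest=$57.67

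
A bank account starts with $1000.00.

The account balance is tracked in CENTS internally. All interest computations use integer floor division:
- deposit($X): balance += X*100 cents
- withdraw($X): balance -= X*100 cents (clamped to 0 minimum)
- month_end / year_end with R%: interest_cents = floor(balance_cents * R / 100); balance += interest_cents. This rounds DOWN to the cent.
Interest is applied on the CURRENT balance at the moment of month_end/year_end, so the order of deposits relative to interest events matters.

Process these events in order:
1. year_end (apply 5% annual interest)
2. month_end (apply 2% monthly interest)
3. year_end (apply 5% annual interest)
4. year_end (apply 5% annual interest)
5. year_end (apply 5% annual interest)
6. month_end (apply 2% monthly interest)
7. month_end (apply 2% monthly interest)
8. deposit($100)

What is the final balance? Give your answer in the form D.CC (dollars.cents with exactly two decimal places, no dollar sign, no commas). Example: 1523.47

After 1 (year_end (apply 5% annual interest)): balance=$1050.00 total_interest=$50.00
After 2 (month_end (apply 2% monthly interest)): balance=$1071.00 total_interest=$71.00
After 3 (year_end (apply 5% annual interest)): balance=$1124.55 total_interest=$124.55
After 4 (year_end (apply 5% annual interest)): balance=$1180.77 total_interest=$180.77
After 5 (year_end (apply 5% annual interest)): balance=$1239.80 total_interest=$239.80
After 6 (month_end (apply 2% monthly interest)): balance=$1264.59 total_interest=$264.59
After 7 (month_end (apply 2% monthly interest)): balance=$1289.88 total_interest=$289.88
After 8 (deposit($100)): balance=$1389.88 total_interest=$289.88

Answer: 1389.88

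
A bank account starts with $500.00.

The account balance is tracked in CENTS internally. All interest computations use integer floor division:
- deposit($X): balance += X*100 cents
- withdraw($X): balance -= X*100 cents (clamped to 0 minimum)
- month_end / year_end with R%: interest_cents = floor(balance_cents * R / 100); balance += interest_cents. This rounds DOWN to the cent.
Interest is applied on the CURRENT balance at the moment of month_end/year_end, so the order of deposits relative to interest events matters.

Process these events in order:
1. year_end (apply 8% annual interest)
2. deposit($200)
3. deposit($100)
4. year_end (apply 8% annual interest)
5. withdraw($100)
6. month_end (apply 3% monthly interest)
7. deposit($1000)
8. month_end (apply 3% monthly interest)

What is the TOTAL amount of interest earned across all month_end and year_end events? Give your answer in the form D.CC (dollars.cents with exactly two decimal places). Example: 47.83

After 1 (year_end (apply 8% annual interest)): balance=$540.00 total_interest=$40.00
After 2 (deposit($200)): balance=$740.00 total_interest=$40.00
After 3 (deposit($100)): balance=$840.00 total_interest=$40.00
After 4 (year_end (apply 8% annual interest)): balance=$907.20 total_interest=$107.20
After 5 (withdraw($100)): balance=$807.20 total_interest=$107.20
After 6 (month_end (apply 3% monthly interest)): balance=$831.41 total_interest=$131.41
After 7 (deposit($1000)): balance=$1831.41 total_interest=$131.41
After 8 (month_end (apply 3% monthly interest)): balance=$1886.35 total_interest=$186.35

Answer: 186.35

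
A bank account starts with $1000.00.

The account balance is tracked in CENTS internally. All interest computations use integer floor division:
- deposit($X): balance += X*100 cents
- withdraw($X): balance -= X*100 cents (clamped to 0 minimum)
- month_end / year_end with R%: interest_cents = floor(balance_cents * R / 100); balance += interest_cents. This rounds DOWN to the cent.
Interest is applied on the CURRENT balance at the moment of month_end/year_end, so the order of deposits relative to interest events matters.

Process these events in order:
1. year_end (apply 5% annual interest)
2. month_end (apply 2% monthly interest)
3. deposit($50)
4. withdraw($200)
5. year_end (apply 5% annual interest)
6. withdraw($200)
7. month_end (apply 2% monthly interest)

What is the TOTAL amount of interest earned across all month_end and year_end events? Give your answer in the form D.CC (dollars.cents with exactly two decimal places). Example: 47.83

After 1 (year_end (apply 5% annual interest)): balance=$1050.00 total_interest=$50.00
After 2 (month_end (apply 2% monthly interest)): balance=$1071.00 total_interest=$71.00
After 3 (deposit($50)): balance=$1121.00 total_interest=$71.00
After 4 (withdraw($200)): balance=$921.00 total_interest=$71.00
After 5 (year_end (apply 5% annual interest)): balance=$967.05 total_interest=$117.05
After 6 (withdraw($200)): balance=$767.05 total_interest=$117.05
After 7 (month_end (apply 2% monthly interest)): balance=$782.39 total_interest=$132.39

Answer: 132.39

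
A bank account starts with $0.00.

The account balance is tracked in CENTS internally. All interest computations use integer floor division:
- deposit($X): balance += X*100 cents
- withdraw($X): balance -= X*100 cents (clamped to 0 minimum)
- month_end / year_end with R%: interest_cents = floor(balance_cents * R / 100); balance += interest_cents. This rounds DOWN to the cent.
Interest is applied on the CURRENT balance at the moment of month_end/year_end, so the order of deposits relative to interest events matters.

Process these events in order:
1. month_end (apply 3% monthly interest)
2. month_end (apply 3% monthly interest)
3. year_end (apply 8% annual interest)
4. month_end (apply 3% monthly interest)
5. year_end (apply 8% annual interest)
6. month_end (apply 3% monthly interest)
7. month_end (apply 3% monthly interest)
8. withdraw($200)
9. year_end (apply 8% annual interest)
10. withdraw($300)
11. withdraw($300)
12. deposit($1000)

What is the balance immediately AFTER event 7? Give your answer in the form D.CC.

Answer: 0.00

Derivation:
After 1 (month_end (apply 3% monthly interest)): balance=$0.00 total_interest=$0.00
After 2 (month_end (apply 3% monthly interest)): balance=$0.00 total_interest=$0.00
After 3 (year_end (apply 8% annual interest)): balance=$0.00 total_interest=$0.00
After 4 (month_end (apply 3% monthly interest)): balance=$0.00 total_interest=$0.00
After 5 (year_end (apply 8% annual interest)): balance=$0.00 total_interest=$0.00
After 6 (month_end (apply 3% monthly interest)): balance=$0.00 total_interest=$0.00
After 7 (month_end (apply 3% monthly interest)): balance=$0.00 total_interest=$0.00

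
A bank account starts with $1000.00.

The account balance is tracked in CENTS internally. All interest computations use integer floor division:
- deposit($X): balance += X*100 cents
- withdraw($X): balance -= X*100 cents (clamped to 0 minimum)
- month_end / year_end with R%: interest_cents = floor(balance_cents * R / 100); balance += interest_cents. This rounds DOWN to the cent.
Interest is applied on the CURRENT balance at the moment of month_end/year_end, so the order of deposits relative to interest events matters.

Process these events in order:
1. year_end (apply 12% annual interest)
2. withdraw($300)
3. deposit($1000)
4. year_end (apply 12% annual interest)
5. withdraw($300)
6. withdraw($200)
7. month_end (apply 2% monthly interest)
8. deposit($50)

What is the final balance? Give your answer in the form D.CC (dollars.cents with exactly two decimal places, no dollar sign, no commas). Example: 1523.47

Answer: 1619.16

Derivation:
After 1 (year_end (apply 12% annual interest)): balance=$1120.00 total_interest=$120.00
After 2 (withdraw($300)): balance=$820.00 total_interest=$120.00
After 3 (deposit($1000)): balance=$1820.00 total_interest=$120.00
After 4 (year_end (apply 12% annual interest)): balance=$2038.40 total_interest=$338.40
After 5 (withdraw($300)): balance=$1738.40 total_interest=$338.40
After 6 (withdraw($200)): balance=$1538.40 total_interest=$338.40
After 7 (month_end (apply 2% monthly interest)): balance=$1569.16 total_interest=$369.16
After 8 (deposit($50)): balance=$1619.16 total_interest=$369.16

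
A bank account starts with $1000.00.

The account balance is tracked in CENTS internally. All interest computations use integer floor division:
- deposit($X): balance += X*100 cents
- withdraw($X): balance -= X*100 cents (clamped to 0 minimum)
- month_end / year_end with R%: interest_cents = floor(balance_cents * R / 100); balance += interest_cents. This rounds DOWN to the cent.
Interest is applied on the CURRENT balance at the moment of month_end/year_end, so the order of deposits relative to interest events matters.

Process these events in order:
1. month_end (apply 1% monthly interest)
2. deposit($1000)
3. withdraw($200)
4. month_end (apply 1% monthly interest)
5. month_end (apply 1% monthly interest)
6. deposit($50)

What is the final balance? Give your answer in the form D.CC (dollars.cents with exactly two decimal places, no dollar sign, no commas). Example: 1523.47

Answer: 1896.38

Derivation:
After 1 (month_end (apply 1% monthly interest)): balance=$1010.00 total_interest=$10.00
After 2 (deposit($1000)): balance=$2010.00 total_interest=$10.00
After 3 (withdraw($200)): balance=$1810.00 total_interest=$10.00
After 4 (month_end (apply 1% monthly interest)): balance=$1828.10 total_interest=$28.10
After 5 (month_end (apply 1% monthly interest)): balance=$1846.38 total_interest=$46.38
After 6 (deposit($50)): balance=$1896.38 total_interest=$46.38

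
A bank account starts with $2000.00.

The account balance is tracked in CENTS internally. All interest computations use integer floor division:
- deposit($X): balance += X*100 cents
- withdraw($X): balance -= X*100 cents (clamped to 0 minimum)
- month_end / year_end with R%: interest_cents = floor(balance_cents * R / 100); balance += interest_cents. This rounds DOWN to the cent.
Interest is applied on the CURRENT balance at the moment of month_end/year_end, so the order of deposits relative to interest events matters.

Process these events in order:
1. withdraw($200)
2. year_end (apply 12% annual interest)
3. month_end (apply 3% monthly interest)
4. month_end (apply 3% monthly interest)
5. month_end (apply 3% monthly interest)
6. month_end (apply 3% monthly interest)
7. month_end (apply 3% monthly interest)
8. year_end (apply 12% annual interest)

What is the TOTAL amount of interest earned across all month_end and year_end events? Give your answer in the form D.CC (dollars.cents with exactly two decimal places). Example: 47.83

Answer: 817.52

Derivation:
After 1 (withdraw($200)): balance=$1800.00 total_interest=$0.00
After 2 (year_end (apply 12% annual interest)): balance=$2016.00 total_interest=$216.00
After 3 (month_end (apply 3% monthly interest)): balance=$2076.48 total_interest=$276.48
After 4 (month_end (apply 3% monthly interest)): balance=$2138.77 total_interest=$338.77
After 5 (month_end (apply 3% monthly interest)): balance=$2202.93 total_interest=$402.93
After 6 (month_end (apply 3% monthly interest)): balance=$2269.01 total_interest=$469.01
After 7 (month_end (apply 3% monthly interest)): balance=$2337.08 total_interest=$537.08
After 8 (year_end (apply 12% annual interest)): balance=$2617.52 total_interest=$817.52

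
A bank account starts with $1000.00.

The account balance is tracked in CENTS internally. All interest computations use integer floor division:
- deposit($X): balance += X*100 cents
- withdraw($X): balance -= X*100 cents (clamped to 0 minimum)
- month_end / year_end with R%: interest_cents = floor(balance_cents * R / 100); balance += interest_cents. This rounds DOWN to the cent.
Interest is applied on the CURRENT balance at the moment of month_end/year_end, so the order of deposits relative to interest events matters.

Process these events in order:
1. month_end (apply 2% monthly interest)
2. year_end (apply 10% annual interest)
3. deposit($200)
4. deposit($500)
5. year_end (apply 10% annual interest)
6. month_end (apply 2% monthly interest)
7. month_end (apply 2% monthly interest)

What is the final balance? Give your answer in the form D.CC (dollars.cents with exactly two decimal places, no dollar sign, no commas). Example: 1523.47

After 1 (month_end (apply 2% monthly interest)): balance=$1020.00 total_interest=$20.00
After 2 (year_end (apply 10% annual interest)): balance=$1122.00 total_interest=$122.00
After 3 (deposit($200)): balance=$1322.00 total_interest=$122.00
After 4 (deposit($500)): balance=$1822.00 total_interest=$122.00
After 5 (year_end (apply 10% annual interest)): balance=$2004.20 total_interest=$304.20
After 6 (month_end (apply 2% monthly interest)): balance=$2044.28 total_interest=$344.28
After 7 (month_end (apply 2% monthly interest)): balance=$2085.16 total_interest=$385.16

Answer: 2085.16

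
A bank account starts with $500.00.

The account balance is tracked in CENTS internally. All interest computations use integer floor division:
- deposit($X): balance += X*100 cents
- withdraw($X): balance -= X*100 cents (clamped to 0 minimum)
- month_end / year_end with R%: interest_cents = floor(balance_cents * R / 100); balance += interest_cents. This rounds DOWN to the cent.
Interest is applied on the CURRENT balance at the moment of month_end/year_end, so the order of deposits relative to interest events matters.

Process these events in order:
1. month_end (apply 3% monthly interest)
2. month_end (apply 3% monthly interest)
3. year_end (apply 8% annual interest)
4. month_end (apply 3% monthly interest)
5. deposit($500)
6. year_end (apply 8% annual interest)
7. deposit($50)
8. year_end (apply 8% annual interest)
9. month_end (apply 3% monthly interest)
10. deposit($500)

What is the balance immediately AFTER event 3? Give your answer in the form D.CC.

After 1 (month_end (apply 3% monthly interest)): balance=$515.00 total_interest=$15.00
After 2 (month_end (apply 3% monthly interest)): balance=$530.45 total_interest=$30.45
After 3 (year_end (apply 8% annual interest)): balance=$572.88 total_interest=$72.88

Answer: 572.88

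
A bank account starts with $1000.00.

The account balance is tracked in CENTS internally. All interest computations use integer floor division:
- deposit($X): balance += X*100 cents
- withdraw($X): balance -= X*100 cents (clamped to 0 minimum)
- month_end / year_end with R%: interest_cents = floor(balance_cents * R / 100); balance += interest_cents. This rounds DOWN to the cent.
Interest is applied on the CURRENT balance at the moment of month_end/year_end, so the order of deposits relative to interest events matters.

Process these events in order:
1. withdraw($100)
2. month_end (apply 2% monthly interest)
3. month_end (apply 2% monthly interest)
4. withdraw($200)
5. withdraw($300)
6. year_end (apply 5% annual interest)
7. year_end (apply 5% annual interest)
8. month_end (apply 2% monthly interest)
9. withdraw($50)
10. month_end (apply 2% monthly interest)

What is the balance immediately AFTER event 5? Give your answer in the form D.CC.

Answer: 436.36

Derivation:
After 1 (withdraw($100)): balance=$900.00 total_interest=$0.00
After 2 (month_end (apply 2% monthly interest)): balance=$918.00 total_interest=$18.00
After 3 (month_end (apply 2% monthly interest)): balance=$936.36 total_interest=$36.36
After 4 (withdraw($200)): balance=$736.36 total_interest=$36.36
After 5 (withdraw($300)): balance=$436.36 total_interest=$36.36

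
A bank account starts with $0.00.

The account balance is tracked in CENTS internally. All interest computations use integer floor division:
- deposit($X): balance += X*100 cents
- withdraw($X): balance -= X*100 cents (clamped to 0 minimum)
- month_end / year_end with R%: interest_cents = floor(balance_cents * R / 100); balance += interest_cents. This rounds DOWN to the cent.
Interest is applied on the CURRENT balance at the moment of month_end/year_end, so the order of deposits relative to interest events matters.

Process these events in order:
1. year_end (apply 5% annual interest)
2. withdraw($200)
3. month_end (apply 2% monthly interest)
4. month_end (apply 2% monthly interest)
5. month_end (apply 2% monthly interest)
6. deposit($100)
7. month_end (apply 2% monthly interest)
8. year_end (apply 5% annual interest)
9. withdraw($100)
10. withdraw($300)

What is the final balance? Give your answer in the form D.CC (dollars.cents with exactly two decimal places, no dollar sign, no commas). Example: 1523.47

Answer: 0.00

Derivation:
After 1 (year_end (apply 5% annual interest)): balance=$0.00 total_interest=$0.00
After 2 (withdraw($200)): balance=$0.00 total_interest=$0.00
After 3 (month_end (apply 2% monthly interest)): balance=$0.00 total_interest=$0.00
After 4 (month_end (apply 2% monthly interest)): balance=$0.00 total_interest=$0.00
After 5 (month_end (apply 2% monthly interest)): balance=$0.00 total_interest=$0.00
After 6 (deposit($100)): balance=$100.00 total_interest=$0.00
After 7 (month_end (apply 2% monthly interest)): balance=$102.00 total_interest=$2.00
After 8 (year_end (apply 5% annual interest)): balance=$107.10 total_interest=$7.10
After 9 (withdraw($100)): balance=$7.10 total_interest=$7.10
After 10 (withdraw($300)): balance=$0.00 total_interest=$7.10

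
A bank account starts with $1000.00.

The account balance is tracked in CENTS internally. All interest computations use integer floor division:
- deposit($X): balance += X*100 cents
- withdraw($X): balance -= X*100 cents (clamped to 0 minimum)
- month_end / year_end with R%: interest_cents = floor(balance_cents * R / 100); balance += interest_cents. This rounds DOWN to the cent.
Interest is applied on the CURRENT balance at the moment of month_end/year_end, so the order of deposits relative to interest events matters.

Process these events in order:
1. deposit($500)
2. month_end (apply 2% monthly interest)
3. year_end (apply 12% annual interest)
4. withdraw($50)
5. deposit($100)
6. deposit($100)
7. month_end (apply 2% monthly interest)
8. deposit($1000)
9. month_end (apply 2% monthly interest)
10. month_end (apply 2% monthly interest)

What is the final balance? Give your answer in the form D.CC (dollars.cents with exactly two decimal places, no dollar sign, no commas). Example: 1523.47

After 1 (deposit($500)): balance=$1500.00 total_interest=$0.00
After 2 (month_end (apply 2% monthly interest)): balance=$1530.00 total_interest=$30.00
After 3 (year_end (apply 12% annual interest)): balance=$1713.60 total_interest=$213.60
After 4 (withdraw($50)): balance=$1663.60 total_interest=$213.60
After 5 (deposit($100)): balance=$1763.60 total_interest=$213.60
After 6 (deposit($100)): balance=$1863.60 total_interest=$213.60
After 7 (month_end (apply 2% monthly interest)): balance=$1900.87 total_interest=$250.87
After 8 (deposit($1000)): balance=$2900.87 total_interest=$250.87
After 9 (month_end (apply 2% monthly interest)): balance=$2958.88 total_interest=$308.88
After 10 (month_end (apply 2% monthly interest)): balance=$3018.05 total_interest=$368.05

Answer: 3018.05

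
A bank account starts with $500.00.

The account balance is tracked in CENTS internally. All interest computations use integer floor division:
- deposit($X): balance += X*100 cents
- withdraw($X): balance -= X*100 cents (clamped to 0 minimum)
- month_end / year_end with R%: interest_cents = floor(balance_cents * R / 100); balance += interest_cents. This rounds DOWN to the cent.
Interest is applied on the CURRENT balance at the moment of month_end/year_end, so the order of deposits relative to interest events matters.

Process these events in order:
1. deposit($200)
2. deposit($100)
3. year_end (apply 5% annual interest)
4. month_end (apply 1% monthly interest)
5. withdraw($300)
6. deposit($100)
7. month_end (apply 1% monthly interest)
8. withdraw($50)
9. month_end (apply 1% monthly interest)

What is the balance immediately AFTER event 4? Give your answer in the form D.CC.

After 1 (deposit($200)): balance=$700.00 total_interest=$0.00
After 2 (deposit($100)): balance=$800.00 total_interest=$0.00
After 3 (year_end (apply 5% annual interest)): balance=$840.00 total_interest=$40.00
After 4 (month_end (apply 1% monthly interest)): balance=$848.40 total_interest=$48.40

Answer: 848.40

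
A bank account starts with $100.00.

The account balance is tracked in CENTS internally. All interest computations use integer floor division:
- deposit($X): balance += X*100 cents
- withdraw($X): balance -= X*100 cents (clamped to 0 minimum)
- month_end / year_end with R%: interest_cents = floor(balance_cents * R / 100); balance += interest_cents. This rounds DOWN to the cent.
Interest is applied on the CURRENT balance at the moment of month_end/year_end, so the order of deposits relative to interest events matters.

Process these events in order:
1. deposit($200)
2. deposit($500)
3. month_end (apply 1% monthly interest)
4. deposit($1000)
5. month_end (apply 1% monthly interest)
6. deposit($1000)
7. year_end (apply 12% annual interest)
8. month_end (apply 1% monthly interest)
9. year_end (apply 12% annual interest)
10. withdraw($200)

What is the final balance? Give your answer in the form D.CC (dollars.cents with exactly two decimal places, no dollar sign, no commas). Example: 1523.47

Answer: 3380.47

Derivation:
After 1 (deposit($200)): balance=$300.00 total_interest=$0.00
After 2 (deposit($500)): balance=$800.00 total_interest=$0.00
After 3 (month_end (apply 1% monthly interest)): balance=$808.00 total_interest=$8.00
After 4 (deposit($1000)): balance=$1808.00 total_interest=$8.00
After 5 (month_end (apply 1% monthly interest)): balance=$1826.08 total_interest=$26.08
After 6 (deposit($1000)): balance=$2826.08 total_interest=$26.08
After 7 (year_end (apply 12% annual interest)): balance=$3165.20 total_interest=$365.20
After 8 (month_end (apply 1% monthly interest)): balance=$3196.85 total_interest=$396.85
After 9 (year_end (apply 12% annual interest)): balance=$3580.47 total_interest=$780.47
After 10 (withdraw($200)): balance=$3380.47 total_interest=$780.47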